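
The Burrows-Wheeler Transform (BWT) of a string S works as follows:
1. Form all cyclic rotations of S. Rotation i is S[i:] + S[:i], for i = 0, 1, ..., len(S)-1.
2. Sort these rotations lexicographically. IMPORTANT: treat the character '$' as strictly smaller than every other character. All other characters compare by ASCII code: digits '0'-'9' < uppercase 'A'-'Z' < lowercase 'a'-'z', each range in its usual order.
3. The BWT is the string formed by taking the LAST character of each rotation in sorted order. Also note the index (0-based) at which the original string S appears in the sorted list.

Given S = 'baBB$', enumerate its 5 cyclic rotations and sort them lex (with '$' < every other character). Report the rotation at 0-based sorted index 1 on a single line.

All 5 rotations (rotation i = S[i:]+S[:i]):
  rot[0] = baBB$
  rot[1] = aBB$b
  rot[2] = BB$ba
  rot[3] = B$baB
  rot[4] = $baBB
Sorted (with $ < everything):
  sorted[0] = $baBB
  sorted[1] = B$baB
  sorted[2] = BB$ba
  sorted[3] = aBB$b
  sorted[4] = baBB$
sorted[1] = B$baB

Answer: B$baB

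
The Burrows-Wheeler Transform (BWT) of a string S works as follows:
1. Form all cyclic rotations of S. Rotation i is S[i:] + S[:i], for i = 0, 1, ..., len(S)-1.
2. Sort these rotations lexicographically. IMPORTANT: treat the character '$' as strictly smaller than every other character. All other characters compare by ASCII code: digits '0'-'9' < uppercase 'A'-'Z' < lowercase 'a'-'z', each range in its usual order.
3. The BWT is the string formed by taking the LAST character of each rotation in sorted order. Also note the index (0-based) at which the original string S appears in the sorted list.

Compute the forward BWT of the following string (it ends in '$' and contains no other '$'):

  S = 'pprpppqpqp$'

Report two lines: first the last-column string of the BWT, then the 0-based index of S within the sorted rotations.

Answer: pqrp$qppppp
4

Derivation:
All 11 rotations (rotation i = S[i:]+S[:i]):
  rot[0] = pprpppqpqp$
  rot[1] = prpppqpqp$p
  rot[2] = rpppqpqp$pp
  rot[3] = pppqpqp$ppr
  rot[4] = ppqpqp$pprp
  rot[5] = pqpqp$pprpp
  rot[6] = qpqp$pprppp
  rot[7] = pqp$pprpppq
  rot[8] = qp$pprpppqp
  rot[9] = p$pprpppqpq
  rot[10] = $pprpppqpqp
Sorted (with $ < everything):
  sorted[0] = $pprpppqpqp  (last char: 'p')
  sorted[1] = p$pprpppqpq  (last char: 'q')
  sorted[2] = pppqpqp$ppr  (last char: 'r')
  sorted[3] = ppqpqp$pprp  (last char: 'p')
  sorted[4] = pprpppqpqp$  (last char: '$')
  sorted[5] = pqp$pprpppq  (last char: 'q')
  sorted[6] = pqpqp$pprpp  (last char: 'p')
  sorted[7] = prpppqpqp$p  (last char: 'p')
  sorted[8] = qp$pprpppqp  (last char: 'p')
  sorted[9] = qpqp$pprppp  (last char: 'p')
  sorted[10] = rpppqpqp$pp  (last char: 'p')
Last column: pqrp$qppppp
Original string S is at sorted index 4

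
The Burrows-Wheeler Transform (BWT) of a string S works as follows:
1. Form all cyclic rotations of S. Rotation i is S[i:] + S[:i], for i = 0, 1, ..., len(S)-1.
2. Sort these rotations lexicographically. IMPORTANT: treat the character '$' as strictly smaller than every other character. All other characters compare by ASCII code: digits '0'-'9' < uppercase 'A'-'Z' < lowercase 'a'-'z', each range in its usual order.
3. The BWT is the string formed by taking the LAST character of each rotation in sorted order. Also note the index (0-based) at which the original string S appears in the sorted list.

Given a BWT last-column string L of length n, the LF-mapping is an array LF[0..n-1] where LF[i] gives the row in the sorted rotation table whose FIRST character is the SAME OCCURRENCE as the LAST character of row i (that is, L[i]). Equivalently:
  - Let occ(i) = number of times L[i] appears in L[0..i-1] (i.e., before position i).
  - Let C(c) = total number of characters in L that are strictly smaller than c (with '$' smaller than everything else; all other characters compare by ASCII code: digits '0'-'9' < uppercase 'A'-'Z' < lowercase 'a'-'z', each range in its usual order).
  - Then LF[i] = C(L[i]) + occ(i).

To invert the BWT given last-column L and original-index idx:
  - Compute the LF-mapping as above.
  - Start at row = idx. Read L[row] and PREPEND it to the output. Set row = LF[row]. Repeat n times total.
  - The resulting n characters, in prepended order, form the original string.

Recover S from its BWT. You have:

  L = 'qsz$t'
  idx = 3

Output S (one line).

LF mapping: 1 2 4 0 3
Walk LF starting at row 3, prepending L[row]:
  step 1: row=3, L[3]='$', prepend. Next row=LF[3]=0
  step 2: row=0, L[0]='q', prepend. Next row=LF[0]=1
  step 3: row=1, L[1]='s', prepend. Next row=LF[1]=2
  step 4: row=2, L[2]='z', prepend. Next row=LF[2]=4
  step 5: row=4, L[4]='t', prepend. Next row=LF[4]=3
Reversed output: tzsq$

Answer: tzsq$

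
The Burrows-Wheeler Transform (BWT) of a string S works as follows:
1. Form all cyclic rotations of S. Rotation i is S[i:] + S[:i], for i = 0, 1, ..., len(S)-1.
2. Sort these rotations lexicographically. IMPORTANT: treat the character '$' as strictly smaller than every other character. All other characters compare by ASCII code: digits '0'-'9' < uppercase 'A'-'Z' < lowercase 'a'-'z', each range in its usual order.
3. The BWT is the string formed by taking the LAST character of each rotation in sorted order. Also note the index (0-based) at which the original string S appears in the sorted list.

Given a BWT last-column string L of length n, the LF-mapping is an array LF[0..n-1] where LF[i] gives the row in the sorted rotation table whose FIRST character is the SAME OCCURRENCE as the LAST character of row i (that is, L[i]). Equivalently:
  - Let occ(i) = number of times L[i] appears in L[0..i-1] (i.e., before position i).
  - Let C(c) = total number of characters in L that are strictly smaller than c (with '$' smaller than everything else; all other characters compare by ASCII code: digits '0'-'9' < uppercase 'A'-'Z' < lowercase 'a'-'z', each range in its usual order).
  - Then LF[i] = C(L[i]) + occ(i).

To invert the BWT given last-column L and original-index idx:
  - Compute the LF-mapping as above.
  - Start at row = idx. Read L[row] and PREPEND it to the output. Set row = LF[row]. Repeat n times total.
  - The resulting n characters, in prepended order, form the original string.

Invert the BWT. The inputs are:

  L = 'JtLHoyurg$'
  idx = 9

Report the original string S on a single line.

LF mapping: 2 7 3 1 5 9 8 6 4 0
Walk LF starting at row 9, prepending L[row]:
  step 1: row=9, L[9]='$', prepend. Next row=LF[9]=0
  step 2: row=0, L[0]='J', prepend. Next row=LF[0]=2
  step 3: row=2, L[2]='L', prepend. Next row=LF[2]=3
  step 4: row=3, L[3]='H', prepend. Next row=LF[3]=1
  step 5: row=1, L[1]='t', prepend. Next row=LF[1]=7
  step 6: row=7, L[7]='r', prepend. Next row=LF[7]=6
  step 7: row=6, L[6]='u', prepend. Next row=LF[6]=8
  step 8: row=8, L[8]='g', prepend. Next row=LF[8]=4
  step 9: row=4, L[4]='o', prepend. Next row=LF[4]=5
  step 10: row=5, L[5]='y', prepend. Next row=LF[5]=9
Reversed output: yogurtHLJ$

Answer: yogurtHLJ$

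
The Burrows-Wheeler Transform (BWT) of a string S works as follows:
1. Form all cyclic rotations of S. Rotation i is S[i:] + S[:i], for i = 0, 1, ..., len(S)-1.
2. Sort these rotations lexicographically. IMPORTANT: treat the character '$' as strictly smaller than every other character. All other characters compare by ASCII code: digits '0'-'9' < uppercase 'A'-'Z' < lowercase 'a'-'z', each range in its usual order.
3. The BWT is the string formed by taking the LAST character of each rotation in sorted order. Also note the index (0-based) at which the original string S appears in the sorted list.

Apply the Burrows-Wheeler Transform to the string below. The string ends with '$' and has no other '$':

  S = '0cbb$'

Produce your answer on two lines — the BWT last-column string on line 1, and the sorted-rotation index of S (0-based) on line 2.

Answer: b$bc0
1

Derivation:
All 5 rotations (rotation i = S[i:]+S[:i]):
  rot[0] = 0cbb$
  rot[1] = cbb$0
  rot[2] = bb$0c
  rot[3] = b$0cb
  rot[4] = $0cbb
Sorted (with $ < everything):
  sorted[0] = $0cbb  (last char: 'b')
  sorted[1] = 0cbb$  (last char: '$')
  sorted[2] = b$0cb  (last char: 'b')
  sorted[3] = bb$0c  (last char: 'c')
  sorted[4] = cbb$0  (last char: '0')
Last column: b$bc0
Original string S is at sorted index 1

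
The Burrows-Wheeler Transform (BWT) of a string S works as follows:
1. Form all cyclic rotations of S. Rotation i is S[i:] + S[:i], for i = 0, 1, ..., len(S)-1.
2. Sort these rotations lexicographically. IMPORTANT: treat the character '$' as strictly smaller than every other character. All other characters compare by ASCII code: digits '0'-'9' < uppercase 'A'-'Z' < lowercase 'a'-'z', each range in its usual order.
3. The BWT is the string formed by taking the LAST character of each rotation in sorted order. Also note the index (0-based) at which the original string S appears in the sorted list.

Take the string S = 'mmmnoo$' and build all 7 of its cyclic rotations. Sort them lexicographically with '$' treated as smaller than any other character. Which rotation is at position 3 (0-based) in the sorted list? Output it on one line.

All 7 rotations (rotation i = S[i:]+S[:i]):
  rot[0] = mmmnoo$
  rot[1] = mmnoo$m
  rot[2] = mnoo$mm
  rot[3] = noo$mmm
  rot[4] = oo$mmmn
  rot[5] = o$mmmno
  rot[6] = $mmmnoo
Sorted (with $ < everything):
  sorted[0] = $mmmnoo
  sorted[1] = mmmnoo$
  sorted[2] = mmnoo$m
  sorted[3] = mnoo$mm
  sorted[4] = noo$mmm
  sorted[5] = o$mmmno
  sorted[6] = oo$mmmn
sorted[3] = mnoo$mm

Answer: mnoo$mm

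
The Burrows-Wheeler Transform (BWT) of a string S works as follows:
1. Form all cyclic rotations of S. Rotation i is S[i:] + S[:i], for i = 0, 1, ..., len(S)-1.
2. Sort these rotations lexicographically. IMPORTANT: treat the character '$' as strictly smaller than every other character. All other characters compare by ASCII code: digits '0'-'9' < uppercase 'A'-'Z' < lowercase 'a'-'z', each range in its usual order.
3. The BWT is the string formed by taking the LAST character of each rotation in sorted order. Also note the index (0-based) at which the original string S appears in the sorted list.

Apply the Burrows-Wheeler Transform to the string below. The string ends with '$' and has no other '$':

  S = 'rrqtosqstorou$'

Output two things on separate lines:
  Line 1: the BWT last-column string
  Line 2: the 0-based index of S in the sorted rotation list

All 14 rotations (rotation i = S[i:]+S[:i]):
  rot[0] = rrqtosqstorou$
  rot[1] = rqtosqstorou$r
  rot[2] = qtosqstorou$rr
  rot[3] = tosqstorou$rrq
  rot[4] = osqstorou$rrqt
  rot[5] = sqstorou$rrqto
  rot[6] = qstorou$rrqtos
  rot[7] = storou$rrqtosq
  rot[8] = torou$rrqtosqs
  rot[9] = orou$rrqtosqst
  rot[10] = rou$rrqtosqsto
  rot[11] = ou$rrqtosqstor
  rot[12] = u$rrqtosqstoro
  rot[13] = $rrqtosqstorou
Sorted (with $ < everything):
  sorted[0] = $rrqtosqstorou  (last char: 'u')
  sorted[1] = orou$rrqtosqst  (last char: 't')
  sorted[2] = osqstorou$rrqt  (last char: 't')
  sorted[3] = ou$rrqtosqstor  (last char: 'r')
  sorted[4] = qstorou$rrqtos  (last char: 's')
  sorted[5] = qtosqstorou$rr  (last char: 'r')
  sorted[6] = rou$rrqtosqsto  (last char: 'o')
  sorted[7] = rqtosqstorou$r  (last char: 'r')
  sorted[8] = rrqtosqstorou$  (last char: '$')
  sorted[9] = sqstorou$rrqto  (last char: 'o')
  sorted[10] = storou$rrqtosq  (last char: 'q')
  sorted[11] = torou$rrqtosqs  (last char: 's')
  sorted[12] = tosqstorou$rrq  (last char: 'q')
  sorted[13] = u$rrqtosqstoro  (last char: 'o')
Last column: uttrsror$oqsqo
Original string S is at sorted index 8

Answer: uttrsror$oqsqo
8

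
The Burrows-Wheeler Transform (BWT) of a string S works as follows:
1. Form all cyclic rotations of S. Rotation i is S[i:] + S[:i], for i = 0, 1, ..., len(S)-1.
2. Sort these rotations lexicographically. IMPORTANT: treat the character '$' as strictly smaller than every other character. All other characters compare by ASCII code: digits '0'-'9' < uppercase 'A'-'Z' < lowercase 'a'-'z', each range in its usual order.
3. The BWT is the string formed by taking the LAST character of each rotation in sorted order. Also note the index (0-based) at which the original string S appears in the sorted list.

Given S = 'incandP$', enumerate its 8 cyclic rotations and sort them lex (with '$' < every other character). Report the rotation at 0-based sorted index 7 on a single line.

All 8 rotations (rotation i = S[i:]+S[:i]):
  rot[0] = incandP$
  rot[1] = ncandP$i
  rot[2] = candP$in
  rot[3] = andP$inc
  rot[4] = ndP$inca
  rot[5] = dP$incan
  rot[6] = P$incand
  rot[7] = $incandP
Sorted (with $ < everything):
  sorted[0] = $incandP
  sorted[1] = P$incand
  sorted[2] = andP$inc
  sorted[3] = candP$in
  sorted[4] = dP$incan
  sorted[5] = incandP$
  sorted[6] = ncandP$i
  sorted[7] = ndP$inca
sorted[7] = ndP$inca

Answer: ndP$inca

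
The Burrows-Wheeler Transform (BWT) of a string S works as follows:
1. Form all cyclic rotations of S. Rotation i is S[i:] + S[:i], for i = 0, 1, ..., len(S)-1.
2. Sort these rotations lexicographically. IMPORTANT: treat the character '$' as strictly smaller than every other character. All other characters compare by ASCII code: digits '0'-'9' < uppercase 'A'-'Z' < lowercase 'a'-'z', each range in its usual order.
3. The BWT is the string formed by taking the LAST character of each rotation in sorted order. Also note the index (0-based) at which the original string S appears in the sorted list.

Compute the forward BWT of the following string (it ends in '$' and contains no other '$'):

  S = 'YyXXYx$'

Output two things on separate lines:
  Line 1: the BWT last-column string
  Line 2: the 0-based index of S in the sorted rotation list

All 7 rotations (rotation i = S[i:]+S[:i]):
  rot[0] = YyXXYx$
  rot[1] = yXXYx$Y
  rot[2] = XXYx$Yy
  rot[3] = XYx$YyX
  rot[4] = Yx$YyXX
  rot[5] = x$YyXXY
  rot[6] = $YyXXYx
Sorted (with $ < everything):
  sorted[0] = $YyXXYx  (last char: 'x')
  sorted[1] = XXYx$Yy  (last char: 'y')
  sorted[2] = XYx$YyX  (last char: 'X')
  sorted[3] = Yx$YyXX  (last char: 'X')
  sorted[4] = YyXXYx$  (last char: '$')
  sorted[5] = x$YyXXY  (last char: 'Y')
  sorted[6] = yXXYx$Y  (last char: 'Y')
Last column: xyXX$YY
Original string S is at sorted index 4

Answer: xyXX$YY
4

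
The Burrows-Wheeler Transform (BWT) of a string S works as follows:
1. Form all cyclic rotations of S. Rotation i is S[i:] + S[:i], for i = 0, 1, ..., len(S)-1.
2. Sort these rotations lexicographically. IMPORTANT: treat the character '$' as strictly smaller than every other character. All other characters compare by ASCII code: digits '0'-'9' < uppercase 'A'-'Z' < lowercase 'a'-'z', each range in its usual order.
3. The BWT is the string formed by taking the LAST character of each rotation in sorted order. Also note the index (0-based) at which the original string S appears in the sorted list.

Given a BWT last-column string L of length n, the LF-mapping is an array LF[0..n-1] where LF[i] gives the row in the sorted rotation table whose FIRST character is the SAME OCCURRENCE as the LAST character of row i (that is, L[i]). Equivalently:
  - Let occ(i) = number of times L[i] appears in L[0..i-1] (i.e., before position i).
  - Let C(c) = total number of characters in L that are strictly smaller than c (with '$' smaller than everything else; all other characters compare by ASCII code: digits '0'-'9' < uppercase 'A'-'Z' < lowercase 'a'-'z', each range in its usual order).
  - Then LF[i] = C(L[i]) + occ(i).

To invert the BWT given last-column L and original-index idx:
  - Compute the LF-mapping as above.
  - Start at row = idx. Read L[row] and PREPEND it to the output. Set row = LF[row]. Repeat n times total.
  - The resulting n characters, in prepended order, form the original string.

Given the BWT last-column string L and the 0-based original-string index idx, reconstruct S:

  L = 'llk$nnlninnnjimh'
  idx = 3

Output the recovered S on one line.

Answer: inmnnjnlhnnkill$

Derivation:
LF mapping: 6 7 5 0 10 11 8 12 2 13 14 15 4 3 9 1
Walk LF starting at row 3, prepending L[row]:
  step 1: row=3, L[3]='$', prepend. Next row=LF[3]=0
  step 2: row=0, L[0]='l', prepend. Next row=LF[0]=6
  step 3: row=6, L[6]='l', prepend. Next row=LF[6]=8
  step 4: row=8, L[8]='i', prepend. Next row=LF[8]=2
  step 5: row=2, L[2]='k', prepend. Next row=LF[2]=5
  step 6: row=5, L[5]='n', prepend. Next row=LF[5]=11
  step 7: row=11, L[11]='n', prepend. Next row=LF[11]=15
  step 8: row=15, L[15]='h', prepend. Next row=LF[15]=1
  step 9: row=1, L[1]='l', prepend. Next row=LF[1]=7
  step 10: row=7, L[7]='n', prepend. Next row=LF[7]=12
  step 11: row=12, L[12]='j', prepend. Next row=LF[12]=4
  step 12: row=4, L[4]='n', prepend. Next row=LF[4]=10
  step 13: row=10, L[10]='n', prepend. Next row=LF[10]=14
  step 14: row=14, L[14]='m', prepend. Next row=LF[14]=9
  step 15: row=9, L[9]='n', prepend. Next row=LF[9]=13
  step 16: row=13, L[13]='i', prepend. Next row=LF[13]=3
Reversed output: inmnnjnlhnnkill$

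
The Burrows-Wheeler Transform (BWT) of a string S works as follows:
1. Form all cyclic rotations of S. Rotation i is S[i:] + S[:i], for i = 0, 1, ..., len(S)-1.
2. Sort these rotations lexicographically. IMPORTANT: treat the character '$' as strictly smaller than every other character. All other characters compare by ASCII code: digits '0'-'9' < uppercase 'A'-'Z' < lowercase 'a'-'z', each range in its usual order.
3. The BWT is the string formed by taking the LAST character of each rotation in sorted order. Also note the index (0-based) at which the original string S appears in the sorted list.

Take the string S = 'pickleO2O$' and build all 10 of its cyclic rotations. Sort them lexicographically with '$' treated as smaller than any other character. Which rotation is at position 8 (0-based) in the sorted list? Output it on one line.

Answer: leO2O$pick

Derivation:
All 10 rotations (rotation i = S[i:]+S[:i]):
  rot[0] = pickleO2O$
  rot[1] = ickleO2O$p
  rot[2] = ckleO2O$pi
  rot[3] = kleO2O$pic
  rot[4] = leO2O$pick
  rot[5] = eO2O$pickl
  rot[6] = O2O$pickle
  rot[7] = 2O$pickleO
  rot[8] = O$pickleO2
  rot[9] = $pickleO2O
Sorted (with $ < everything):
  sorted[0] = $pickleO2O
  sorted[1] = 2O$pickleO
  sorted[2] = O$pickleO2
  sorted[3] = O2O$pickle
  sorted[4] = ckleO2O$pi
  sorted[5] = eO2O$pickl
  sorted[6] = ickleO2O$p
  sorted[7] = kleO2O$pic
  sorted[8] = leO2O$pick
  sorted[9] = pickleO2O$
sorted[8] = leO2O$pick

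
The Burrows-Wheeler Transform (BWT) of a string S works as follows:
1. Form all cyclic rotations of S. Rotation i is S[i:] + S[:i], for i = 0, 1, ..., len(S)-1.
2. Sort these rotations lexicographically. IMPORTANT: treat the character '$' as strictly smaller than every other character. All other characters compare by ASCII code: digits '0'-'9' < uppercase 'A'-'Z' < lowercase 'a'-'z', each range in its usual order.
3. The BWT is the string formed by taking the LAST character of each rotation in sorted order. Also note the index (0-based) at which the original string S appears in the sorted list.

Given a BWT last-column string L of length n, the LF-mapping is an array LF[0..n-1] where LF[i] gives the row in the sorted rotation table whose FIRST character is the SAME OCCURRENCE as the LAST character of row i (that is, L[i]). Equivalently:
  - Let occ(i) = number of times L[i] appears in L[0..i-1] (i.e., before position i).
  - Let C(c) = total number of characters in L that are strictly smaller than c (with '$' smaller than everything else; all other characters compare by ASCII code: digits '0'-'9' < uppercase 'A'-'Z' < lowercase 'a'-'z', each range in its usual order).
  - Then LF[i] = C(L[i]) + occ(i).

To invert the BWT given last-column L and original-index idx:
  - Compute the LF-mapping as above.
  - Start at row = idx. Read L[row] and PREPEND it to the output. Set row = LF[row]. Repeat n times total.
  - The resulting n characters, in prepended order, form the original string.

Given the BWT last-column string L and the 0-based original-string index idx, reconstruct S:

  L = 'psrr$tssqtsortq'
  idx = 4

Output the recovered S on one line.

Answer: qttsrqsossrtrp$

Derivation:
LF mapping: 2 8 5 6 0 12 9 10 3 13 11 1 7 14 4
Walk LF starting at row 4, prepending L[row]:
  step 1: row=4, L[4]='$', prepend. Next row=LF[4]=0
  step 2: row=0, L[0]='p', prepend. Next row=LF[0]=2
  step 3: row=2, L[2]='r', prepend. Next row=LF[2]=5
  step 4: row=5, L[5]='t', prepend. Next row=LF[5]=12
  step 5: row=12, L[12]='r', prepend. Next row=LF[12]=7
  step 6: row=7, L[7]='s', prepend. Next row=LF[7]=10
  step 7: row=10, L[10]='s', prepend. Next row=LF[10]=11
  step 8: row=11, L[11]='o', prepend. Next row=LF[11]=1
  step 9: row=1, L[1]='s', prepend. Next row=LF[1]=8
  step 10: row=8, L[8]='q', prepend. Next row=LF[8]=3
  step 11: row=3, L[3]='r', prepend. Next row=LF[3]=6
  step 12: row=6, L[6]='s', prepend. Next row=LF[6]=9
  step 13: row=9, L[9]='t', prepend. Next row=LF[9]=13
  step 14: row=13, L[13]='t', prepend. Next row=LF[13]=14
  step 15: row=14, L[14]='q', prepend. Next row=LF[14]=4
Reversed output: qttsrqsossrtrp$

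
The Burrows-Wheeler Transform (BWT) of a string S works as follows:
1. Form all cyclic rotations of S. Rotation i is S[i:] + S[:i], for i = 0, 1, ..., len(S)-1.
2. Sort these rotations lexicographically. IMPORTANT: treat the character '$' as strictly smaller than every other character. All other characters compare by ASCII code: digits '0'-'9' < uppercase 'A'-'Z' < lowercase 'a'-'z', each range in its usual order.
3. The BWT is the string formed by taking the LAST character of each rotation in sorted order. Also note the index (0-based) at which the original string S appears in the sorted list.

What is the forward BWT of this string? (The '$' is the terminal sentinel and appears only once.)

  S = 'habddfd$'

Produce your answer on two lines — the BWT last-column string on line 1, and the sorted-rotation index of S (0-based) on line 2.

All 8 rotations (rotation i = S[i:]+S[:i]):
  rot[0] = habddfd$
  rot[1] = abddfd$h
  rot[2] = bddfd$ha
  rot[3] = ddfd$hab
  rot[4] = dfd$habd
  rot[5] = fd$habdd
  rot[6] = d$habddf
  rot[7] = $habddfd
Sorted (with $ < everything):
  sorted[0] = $habddfd  (last char: 'd')
  sorted[1] = abddfd$h  (last char: 'h')
  sorted[2] = bddfd$ha  (last char: 'a')
  sorted[3] = d$habddf  (last char: 'f')
  sorted[4] = ddfd$hab  (last char: 'b')
  sorted[5] = dfd$habd  (last char: 'd')
  sorted[6] = fd$habdd  (last char: 'd')
  sorted[7] = habddfd$  (last char: '$')
Last column: dhafbdd$
Original string S is at sorted index 7

Answer: dhafbdd$
7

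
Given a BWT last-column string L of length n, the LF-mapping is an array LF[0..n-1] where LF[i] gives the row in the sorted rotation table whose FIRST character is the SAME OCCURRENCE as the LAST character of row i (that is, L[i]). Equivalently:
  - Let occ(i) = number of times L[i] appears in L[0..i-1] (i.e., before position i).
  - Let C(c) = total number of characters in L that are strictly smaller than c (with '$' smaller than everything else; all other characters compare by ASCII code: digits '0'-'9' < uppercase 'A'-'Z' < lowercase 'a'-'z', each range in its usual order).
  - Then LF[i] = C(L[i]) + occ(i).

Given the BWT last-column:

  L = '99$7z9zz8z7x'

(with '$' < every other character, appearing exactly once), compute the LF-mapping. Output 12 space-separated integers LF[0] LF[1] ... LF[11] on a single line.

Char counts: '$':1, '7':2, '8':1, '9':3, 'x':1, 'z':4
C (first-col start): C('$')=0, C('7')=1, C('8')=3, C('9')=4, C('x')=7, C('z')=8
L[0]='9': occ=0, LF[0]=C('9')+0=4+0=4
L[1]='9': occ=1, LF[1]=C('9')+1=4+1=5
L[2]='$': occ=0, LF[2]=C('$')+0=0+0=0
L[3]='7': occ=0, LF[3]=C('7')+0=1+0=1
L[4]='z': occ=0, LF[4]=C('z')+0=8+0=8
L[5]='9': occ=2, LF[5]=C('9')+2=4+2=6
L[6]='z': occ=1, LF[6]=C('z')+1=8+1=9
L[7]='z': occ=2, LF[7]=C('z')+2=8+2=10
L[8]='8': occ=0, LF[8]=C('8')+0=3+0=3
L[9]='z': occ=3, LF[9]=C('z')+3=8+3=11
L[10]='7': occ=1, LF[10]=C('7')+1=1+1=2
L[11]='x': occ=0, LF[11]=C('x')+0=7+0=7

Answer: 4 5 0 1 8 6 9 10 3 11 2 7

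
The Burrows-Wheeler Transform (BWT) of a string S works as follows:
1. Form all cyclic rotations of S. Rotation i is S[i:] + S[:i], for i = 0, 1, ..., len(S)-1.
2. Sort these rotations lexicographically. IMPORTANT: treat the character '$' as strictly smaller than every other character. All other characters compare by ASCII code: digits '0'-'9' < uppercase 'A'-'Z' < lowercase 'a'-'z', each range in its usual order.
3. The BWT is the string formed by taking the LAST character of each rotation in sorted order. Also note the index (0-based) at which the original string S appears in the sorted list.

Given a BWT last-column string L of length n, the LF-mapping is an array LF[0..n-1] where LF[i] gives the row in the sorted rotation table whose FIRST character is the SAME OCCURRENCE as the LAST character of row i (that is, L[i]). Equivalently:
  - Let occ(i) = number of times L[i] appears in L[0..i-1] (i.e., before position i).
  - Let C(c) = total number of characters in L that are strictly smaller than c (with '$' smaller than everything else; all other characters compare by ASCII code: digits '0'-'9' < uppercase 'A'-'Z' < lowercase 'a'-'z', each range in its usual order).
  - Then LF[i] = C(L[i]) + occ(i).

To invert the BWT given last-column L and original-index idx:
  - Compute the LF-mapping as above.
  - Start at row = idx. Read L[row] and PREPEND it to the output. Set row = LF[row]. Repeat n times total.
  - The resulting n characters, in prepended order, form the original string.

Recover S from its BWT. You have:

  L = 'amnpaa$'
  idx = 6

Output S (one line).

Answer: panama$

Derivation:
LF mapping: 1 4 5 6 2 3 0
Walk LF starting at row 6, prepending L[row]:
  step 1: row=6, L[6]='$', prepend. Next row=LF[6]=0
  step 2: row=0, L[0]='a', prepend. Next row=LF[0]=1
  step 3: row=1, L[1]='m', prepend. Next row=LF[1]=4
  step 4: row=4, L[4]='a', prepend. Next row=LF[4]=2
  step 5: row=2, L[2]='n', prepend. Next row=LF[2]=5
  step 6: row=5, L[5]='a', prepend. Next row=LF[5]=3
  step 7: row=3, L[3]='p', prepend. Next row=LF[3]=6
Reversed output: panama$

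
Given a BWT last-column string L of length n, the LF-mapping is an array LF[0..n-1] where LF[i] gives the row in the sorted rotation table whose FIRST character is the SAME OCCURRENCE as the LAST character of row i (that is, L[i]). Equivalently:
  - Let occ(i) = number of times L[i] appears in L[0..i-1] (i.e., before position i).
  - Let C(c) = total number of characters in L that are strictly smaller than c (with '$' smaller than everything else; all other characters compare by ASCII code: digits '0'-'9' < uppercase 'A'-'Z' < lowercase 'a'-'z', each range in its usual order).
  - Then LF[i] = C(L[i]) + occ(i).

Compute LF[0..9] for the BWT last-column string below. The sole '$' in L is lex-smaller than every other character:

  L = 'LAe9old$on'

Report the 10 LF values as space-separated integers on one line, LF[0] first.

Answer: 3 2 5 1 8 6 4 0 9 7

Derivation:
Char counts: '$':1, '9':1, 'A':1, 'L':1, 'd':1, 'e':1, 'l':1, 'n':1, 'o':2
C (first-col start): C('$')=0, C('9')=1, C('A')=2, C('L')=3, C('d')=4, C('e')=5, C('l')=6, C('n')=7, C('o')=8
L[0]='L': occ=0, LF[0]=C('L')+0=3+0=3
L[1]='A': occ=0, LF[1]=C('A')+0=2+0=2
L[2]='e': occ=0, LF[2]=C('e')+0=5+0=5
L[3]='9': occ=0, LF[3]=C('9')+0=1+0=1
L[4]='o': occ=0, LF[4]=C('o')+0=8+0=8
L[5]='l': occ=0, LF[5]=C('l')+0=6+0=6
L[6]='d': occ=0, LF[6]=C('d')+0=4+0=4
L[7]='$': occ=0, LF[7]=C('$')+0=0+0=0
L[8]='o': occ=1, LF[8]=C('o')+1=8+1=9
L[9]='n': occ=0, LF[9]=C('n')+0=7+0=7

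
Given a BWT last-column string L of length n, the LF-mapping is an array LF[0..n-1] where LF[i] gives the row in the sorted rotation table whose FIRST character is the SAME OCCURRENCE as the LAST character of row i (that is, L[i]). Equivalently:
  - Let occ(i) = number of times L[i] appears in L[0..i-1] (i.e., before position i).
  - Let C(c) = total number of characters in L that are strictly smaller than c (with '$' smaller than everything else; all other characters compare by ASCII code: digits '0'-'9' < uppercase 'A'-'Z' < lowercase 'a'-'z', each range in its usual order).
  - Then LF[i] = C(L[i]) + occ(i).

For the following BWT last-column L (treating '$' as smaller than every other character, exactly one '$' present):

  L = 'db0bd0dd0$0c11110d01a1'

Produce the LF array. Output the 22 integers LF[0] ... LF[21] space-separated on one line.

Answer: 17 14 1 15 18 2 19 20 3 0 4 16 7 8 9 10 5 21 6 11 13 12

Derivation:
Char counts: '$':1, '0':6, '1':6, 'a':1, 'b':2, 'c':1, 'd':5
C (first-col start): C('$')=0, C('0')=1, C('1')=7, C('a')=13, C('b')=14, C('c')=16, C('d')=17
L[0]='d': occ=0, LF[0]=C('d')+0=17+0=17
L[1]='b': occ=0, LF[1]=C('b')+0=14+0=14
L[2]='0': occ=0, LF[2]=C('0')+0=1+0=1
L[3]='b': occ=1, LF[3]=C('b')+1=14+1=15
L[4]='d': occ=1, LF[4]=C('d')+1=17+1=18
L[5]='0': occ=1, LF[5]=C('0')+1=1+1=2
L[6]='d': occ=2, LF[6]=C('d')+2=17+2=19
L[7]='d': occ=3, LF[7]=C('d')+3=17+3=20
L[8]='0': occ=2, LF[8]=C('0')+2=1+2=3
L[9]='$': occ=0, LF[9]=C('$')+0=0+0=0
L[10]='0': occ=3, LF[10]=C('0')+3=1+3=4
L[11]='c': occ=0, LF[11]=C('c')+0=16+0=16
L[12]='1': occ=0, LF[12]=C('1')+0=7+0=7
L[13]='1': occ=1, LF[13]=C('1')+1=7+1=8
L[14]='1': occ=2, LF[14]=C('1')+2=7+2=9
L[15]='1': occ=3, LF[15]=C('1')+3=7+3=10
L[16]='0': occ=4, LF[16]=C('0')+4=1+4=5
L[17]='d': occ=4, LF[17]=C('d')+4=17+4=21
L[18]='0': occ=5, LF[18]=C('0')+5=1+5=6
L[19]='1': occ=4, LF[19]=C('1')+4=7+4=11
L[20]='a': occ=0, LF[20]=C('a')+0=13+0=13
L[21]='1': occ=5, LF[21]=C('1')+5=7+5=12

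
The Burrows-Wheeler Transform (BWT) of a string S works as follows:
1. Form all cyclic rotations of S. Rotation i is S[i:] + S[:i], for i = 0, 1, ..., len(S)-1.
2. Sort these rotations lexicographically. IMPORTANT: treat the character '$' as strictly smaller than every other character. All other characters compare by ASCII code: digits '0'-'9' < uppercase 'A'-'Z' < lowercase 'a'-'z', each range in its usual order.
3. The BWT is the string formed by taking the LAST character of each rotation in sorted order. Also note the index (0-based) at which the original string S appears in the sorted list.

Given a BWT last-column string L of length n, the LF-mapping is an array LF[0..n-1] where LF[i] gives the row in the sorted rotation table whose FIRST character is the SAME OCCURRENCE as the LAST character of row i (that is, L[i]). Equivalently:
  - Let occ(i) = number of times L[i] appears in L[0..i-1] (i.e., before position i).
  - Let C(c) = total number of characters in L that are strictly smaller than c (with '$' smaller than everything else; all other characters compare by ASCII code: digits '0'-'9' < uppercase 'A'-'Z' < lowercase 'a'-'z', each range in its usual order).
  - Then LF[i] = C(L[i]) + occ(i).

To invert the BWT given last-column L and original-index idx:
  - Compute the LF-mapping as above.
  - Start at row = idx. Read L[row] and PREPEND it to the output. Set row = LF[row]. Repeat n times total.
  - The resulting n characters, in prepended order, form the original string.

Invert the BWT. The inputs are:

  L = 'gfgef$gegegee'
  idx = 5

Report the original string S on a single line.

LF mapping: 8 6 9 1 7 0 10 2 11 3 12 4 5
Walk LF starting at row 5, prepending L[row]:
  step 1: row=5, L[5]='$', prepend. Next row=LF[5]=0
  step 2: row=0, L[0]='g', prepend. Next row=LF[0]=8
  step 3: row=8, L[8]='g', prepend. Next row=LF[8]=11
  step 4: row=11, L[11]='e', prepend. Next row=LF[11]=4
  step 5: row=4, L[4]='f', prepend. Next row=LF[4]=7
  step 6: row=7, L[7]='e', prepend. Next row=LF[7]=2
  step 7: row=2, L[2]='g', prepend. Next row=LF[2]=9
  step 8: row=9, L[9]='e', prepend. Next row=LF[9]=3
  step 9: row=3, L[3]='e', prepend. Next row=LF[3]=1
  step 10: row=1, L[1]='f', prepend. Next row=LF[1]=6
  step 11: row=6, L[6]='g', prepend. Next row=LF[6]=10
  step 12: row=10, L[10]='g', prepend. Next row=LF[10]=12
  step 13: row=12, L[12]='e', prepend. Next row=LF[12]=5
Reversed output: eggfeegefegg$

Answer: eggfeegefegg$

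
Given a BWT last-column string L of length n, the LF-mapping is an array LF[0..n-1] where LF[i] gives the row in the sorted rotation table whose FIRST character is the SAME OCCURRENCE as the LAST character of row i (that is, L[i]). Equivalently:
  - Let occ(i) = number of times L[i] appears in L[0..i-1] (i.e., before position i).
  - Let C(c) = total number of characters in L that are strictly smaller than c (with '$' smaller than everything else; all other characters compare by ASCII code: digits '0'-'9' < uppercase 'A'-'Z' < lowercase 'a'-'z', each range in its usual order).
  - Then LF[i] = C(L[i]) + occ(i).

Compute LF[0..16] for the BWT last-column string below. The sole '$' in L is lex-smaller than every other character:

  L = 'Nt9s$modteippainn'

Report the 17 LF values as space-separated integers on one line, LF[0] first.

Char counts: '$':1, '9':1, 'N':1, 'a':1, 'd':1, 'e':1, 'i':2, 'm':1, 'n':2, 'o':1, 'p':2, 's':1, 't':2
C (first-col start): C('$')=0, C('9')=1, C('N')=2, C('a')=3, C('d')=4, C('e')=5, C('i')=6, C('m')=8, C('n')=9, C('o')=11, C('p')=12, C('s')=14, C('t')=15
L[0]='N': occ=0, LF[0]=C('N')+0=2+0=2
L[1]='t': occ=0, LF[1]=C('t')+0=15+0=15
L[2]='9': occ=0, LF[2]=C('9')+0=1+0=1
L[3]='s': occ=0, LF[3]=C('s')+0=14+0=14
L[4]='$': occ=0, LF[4]=C('$')+0=0+0=0
L[5]='m': occ=0, LF[5]=C('m')+0=8+0=8
L[6]='o': occ=0, LF[6]=C('o')+0=11+0=11
L[7]='d': occ=0, LF[7]=C('d')+0=4+0=4
L[8]='t': occ=1, LF[8]=C('t')+1=15+1=16
L[9]='e': occ=0, LF[9]=C('e')+0=5+0=5
L[10]='i': occ=0, LF[10]=C('i')+0=6+0=6
L[11]='p': occ=0, LF[11]=C('p')+0=12+0=12
L[12]='p': occ=1, LF[12]=C('p')+1=12+1=13
L[13]='a': occ=0, LF[13]=C('a')+0=3+0=3
L[14]='i': occ=1, LF[14]=C('i')+1=6+1=7
L[15]='n': occ=0, LF[15]=C('n')+0=9+0=9
L[16]='n': occ=1, LF[16]=C('n')+1=9+1=10

Answer: 2 15 1 14 0 8 11 4 16 5 6 12 13 3 7 9 10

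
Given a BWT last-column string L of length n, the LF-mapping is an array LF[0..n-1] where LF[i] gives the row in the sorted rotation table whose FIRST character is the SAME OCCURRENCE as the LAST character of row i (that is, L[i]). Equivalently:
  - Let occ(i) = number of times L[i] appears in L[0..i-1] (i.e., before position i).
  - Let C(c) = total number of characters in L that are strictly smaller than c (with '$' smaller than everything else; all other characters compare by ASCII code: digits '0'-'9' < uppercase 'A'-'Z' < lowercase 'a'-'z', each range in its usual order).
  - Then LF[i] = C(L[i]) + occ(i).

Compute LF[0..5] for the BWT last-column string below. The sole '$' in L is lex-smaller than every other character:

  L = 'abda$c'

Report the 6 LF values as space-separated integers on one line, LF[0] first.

Answer: 1 3 5 2 0 4

Derivation:
Char counts: '$':1, 'a':2, 'b':1, 'c':1, 'd':1
C (first-col start): C('$')=0, C('a')=1, C('b')=3, C('c')=4, C('d')=5
L[0]='a': occ=0, LF[0]=C('a')+0=1+0=1
L[1]='b': occ=0, LF[1]=C('b')+0=3+0=3
L[2]='d': occ=0, LF[2]=C('d')+0=5+0=5
L[3]='a': occ=1, LF[3]=C('a')+1=1+1=2
L[4]='$': occ=0, LF[4]=C('$')+0=0+0=0
L[5]='c': occ=0, LF[5]=C('c')+0=4+0=4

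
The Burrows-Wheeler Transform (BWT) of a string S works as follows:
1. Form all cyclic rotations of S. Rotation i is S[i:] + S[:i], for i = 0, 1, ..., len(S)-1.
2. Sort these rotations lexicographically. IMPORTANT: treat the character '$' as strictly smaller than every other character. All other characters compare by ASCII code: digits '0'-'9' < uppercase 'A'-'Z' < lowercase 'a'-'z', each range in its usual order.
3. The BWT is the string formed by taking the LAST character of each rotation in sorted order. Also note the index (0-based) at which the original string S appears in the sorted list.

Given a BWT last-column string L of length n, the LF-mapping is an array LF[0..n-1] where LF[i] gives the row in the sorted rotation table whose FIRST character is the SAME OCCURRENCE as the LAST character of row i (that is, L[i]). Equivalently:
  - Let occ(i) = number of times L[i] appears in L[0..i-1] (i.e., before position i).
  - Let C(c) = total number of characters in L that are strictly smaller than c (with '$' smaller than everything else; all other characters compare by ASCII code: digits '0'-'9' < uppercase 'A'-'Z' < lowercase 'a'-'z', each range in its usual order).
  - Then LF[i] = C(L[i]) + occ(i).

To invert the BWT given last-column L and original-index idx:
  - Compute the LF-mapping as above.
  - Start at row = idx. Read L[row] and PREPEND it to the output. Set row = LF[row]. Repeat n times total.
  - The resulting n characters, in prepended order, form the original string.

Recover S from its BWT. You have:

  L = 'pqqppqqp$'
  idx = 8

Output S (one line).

LF mapping: 1 5 6 2 3 7 8 4 0
Walk LF starting at row 8, prepending L[row]:
  step 1: row=8, L[8]='$', prepend. Next row=LF[8]=0
  step 2: row=0, L[0]='p', prepend. Next row=LF[0]=1
  step 3: row=1, L[1]='q', prepend. Next row=LF[1]=5
  step 4: row=5, L[5]='q', prepend. Next row=LF[5]=7
  step 5: row=7, L[7]='p', prepend. Next row=LF[7]=4
  step 6: row=4, L[4]='p', prepend. Next row=LF[4]=3
  step 7: row=3, L[3]='p', prepend. Next row=LF[3]=2
  step 8: row=2, L[2]='q', prepend. Next row=LF[2]=6
  step 9: row=6, L[6]='q', prepend. Next row=LF[6]=8
Reversed output: qqpppqqp$

Answer: qqpppqqp$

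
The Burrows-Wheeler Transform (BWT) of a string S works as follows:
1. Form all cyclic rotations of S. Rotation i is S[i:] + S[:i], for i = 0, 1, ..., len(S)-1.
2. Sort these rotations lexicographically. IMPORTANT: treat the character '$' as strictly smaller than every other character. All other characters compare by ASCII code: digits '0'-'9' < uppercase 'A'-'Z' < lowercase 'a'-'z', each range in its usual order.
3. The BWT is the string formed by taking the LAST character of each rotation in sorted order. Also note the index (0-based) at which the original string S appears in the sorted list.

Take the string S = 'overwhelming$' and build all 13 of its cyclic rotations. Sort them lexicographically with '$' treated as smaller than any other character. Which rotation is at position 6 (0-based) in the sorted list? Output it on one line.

All 13 rotations (rotation i = S[i:]+S[:i]):
  rot[0] = overwhelming$
  rot[1] = verwhelming$o
  rot[2] = erwhelming$ov
  rot[3] = rwhelming$ove
  rot[4] = whelming$over
  rot[5] = helming$overw
  rot[6] = elming$overwh
  rot[7] = lming$overwhe
  rot[8] = ming$overwhel
  rot[9] = ing$overwhelm
  rot[10] = ng$overwhelmi
  rot[11] = g$overwhelmin
  rot[12] = $overwhelming
Sorted (with $ < everything):
  sorted[0] = $overwhelming
  sorted[1] = elming$overwh
  sorted[2] = erwhelming$ov
  sorted[3] = g$overwhelmin
  sorted[4] = helming$overw
  sorted[5] = ing$overwhelm
  sorted[6] = lming$overwhe
  sorted[7] = ming$overwhel
  sorted[8] = ng$overwhelmi
  sorted[9] = overwhelming$
  sorted[10] = rwhelming$ove
  sorted[11] = verwhelming$o
  sorted[12] = whelming$over
sorted[6] = lming$overwhe

Answer: lming$overwhe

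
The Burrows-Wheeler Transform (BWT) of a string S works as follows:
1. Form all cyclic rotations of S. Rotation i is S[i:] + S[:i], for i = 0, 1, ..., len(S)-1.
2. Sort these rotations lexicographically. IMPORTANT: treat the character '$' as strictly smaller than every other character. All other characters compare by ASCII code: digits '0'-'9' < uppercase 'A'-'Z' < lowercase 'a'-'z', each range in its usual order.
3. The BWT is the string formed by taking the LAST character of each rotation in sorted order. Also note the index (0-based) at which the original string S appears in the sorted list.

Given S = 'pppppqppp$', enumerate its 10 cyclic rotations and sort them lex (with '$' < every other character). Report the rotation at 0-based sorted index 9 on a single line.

All 10 rotations (rotation i = S[i:]+S[:i]):
  rot[0] = pppppqppp$
  rot[1] = ppppqppp$p
  rot[2] = pppqppp$pp
  rot[3] = ppqppp$ppp
  rot[4] = pqppp$pppp
  rot[5] = qppp$ppppp
  rot[6] = ppp$pppppq
  rot[7] = pp$pppppqp
  rot[8] = p$pppppqpp
  rot[9] = $pppppqppp
Sorted (with $ < everything):
  sorted[0] = $pppppqppp
  sorted[1] = p$pppppqpp
  sorted[2] = pp$pppppqp
  sorted[3] = ppp$pppppq
  sorted[4] = pppppqppp$
  sorted[5] = ppppqppp$p
  sorted[6] = pppqppp$pp
  sorted[7] = ppqppp$ppp
  sorted[8] = pqppp$pppp
  sorted[9] = qppp$ppppp
sorted[9] = qppp$ppppp

Answer: qppp$ppppp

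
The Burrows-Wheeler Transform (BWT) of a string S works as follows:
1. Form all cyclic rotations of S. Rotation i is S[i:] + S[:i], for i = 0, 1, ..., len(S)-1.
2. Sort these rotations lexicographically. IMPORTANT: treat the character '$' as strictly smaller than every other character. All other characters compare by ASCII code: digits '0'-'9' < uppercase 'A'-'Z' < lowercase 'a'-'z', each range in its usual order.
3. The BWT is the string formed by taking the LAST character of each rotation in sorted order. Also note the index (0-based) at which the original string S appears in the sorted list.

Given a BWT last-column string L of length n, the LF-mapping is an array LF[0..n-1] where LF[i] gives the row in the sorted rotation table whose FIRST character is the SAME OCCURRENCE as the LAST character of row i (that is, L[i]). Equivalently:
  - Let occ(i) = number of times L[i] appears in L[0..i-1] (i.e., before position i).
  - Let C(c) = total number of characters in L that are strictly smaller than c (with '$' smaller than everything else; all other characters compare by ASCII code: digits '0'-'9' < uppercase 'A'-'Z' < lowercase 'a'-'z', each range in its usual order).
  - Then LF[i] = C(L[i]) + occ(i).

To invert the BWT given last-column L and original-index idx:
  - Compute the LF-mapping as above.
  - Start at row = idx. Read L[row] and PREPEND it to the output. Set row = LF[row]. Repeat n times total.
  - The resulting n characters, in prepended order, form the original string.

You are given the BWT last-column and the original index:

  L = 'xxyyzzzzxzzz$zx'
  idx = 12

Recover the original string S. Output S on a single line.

LF mapping: 1 2 5 6 7 8 9 10 3 11 12 13 0 14 4
Walk LF starting at row 12, prepending L[row]:
  step 1: row=12, L[12]='$', prepend. Next row=LF[12]=0
  step 2: row=0, L[0]='x', prepend. Next row=LF[0]=1
  step 3: row=1, L[1]='x', prepend. Next row=LF[1]=2
  step 4: row=2, L[2]='y', prepend. Next row=LF[2]=5
  step 5: row=5, L[5]='z', prepend. Next row=LF[5]=8
  step 6: row=8, L[8]='x', prepend. Next row=LF[8]=3
  step 7: row=3, L[3]='y', prepend. Next row=LF[3]=6
  step 8: row=6, L[6]='z', prepend. Next row=LF[6]=9
  step 9: row=9, L[9]='z', prepend. Next row=LF[9]=11
  step 10: row=11, L[11]='z', prepend. Next row=LF[11]=13
  step 11: row=13, L[13]='z', prepend. Next row=LF[13]=14
  step 12: row=14, L[14]='x', prepend. Next row=LF[14]=4
  step 13: row=4, L[4]='z', prepend. Next row=LF[4]=7
  step 14: row=7, L[7]='z', prepend. Next row=LF[7]=10
  step 15: row=10, L[10]='z', prepend. Next row=LF[10]=12
Reversed output: zzzxzzzzyxzyxx$

Answer: zzzxzzzzyxzyxx$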